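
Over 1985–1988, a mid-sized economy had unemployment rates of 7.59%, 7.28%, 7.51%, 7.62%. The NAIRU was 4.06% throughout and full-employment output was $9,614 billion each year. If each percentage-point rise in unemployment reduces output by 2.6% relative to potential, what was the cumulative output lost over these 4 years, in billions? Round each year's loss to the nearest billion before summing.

Year 1985: gap = -2.6 × (7.59 - 4.06) = -9.178%, loss ≈ 9614 × 9.178/100 ≈ 882.
Year 1986: gap = -2.6 × (7.28 - 4.06) = -8.372%, loss ≈ 9614 × 8.372/100 ≈ 805.
Year 1987: gap = -2.6 × (7.51 - 4.06) = -8.97%, loss ≈ 9614 × 8.97/100 ≈ 862.
Year 1988: gap = -2.6 × (7.62 - 4.06) = -9.256%, loss ≈ 9614 × 9.256/100 ≈ 890.
Total lost output = 882 + 805 + 862 + 890 = 3439 billion.

$3,439 billion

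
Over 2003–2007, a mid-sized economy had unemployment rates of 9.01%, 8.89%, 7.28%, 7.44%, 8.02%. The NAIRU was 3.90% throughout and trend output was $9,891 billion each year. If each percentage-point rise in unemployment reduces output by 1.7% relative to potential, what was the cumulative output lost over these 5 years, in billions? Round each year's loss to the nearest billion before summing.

Year 2003: gap = -1.7 × (9.01 - 3.9) = -8.687%, loss ≈ 9891 × 8.687/100 ≈ 859.
Year 2004: gap = -1.7 × (8.89 - 3.9) = -8.483%, loss ≈ 9891 × 8.483/100 ≈ 839.
Year 2005: gap = -1.7 × (7.28 - 3.9) = -5.746%, loss ≈ 9891 × 5.746/100 ≈ 568.
Year 2006: gap = -1.7 × (7.44 - 3.9) = -6.018%, loss ≈ 9891 × 6.018/100 ≈ 595.
Year 2007: gap = -1.7 × (8.02 - 3.9) = -7.004%, loss ≈ 9891 × 7.004/100 ≈ 693.
Total lost output = 859 + 839 + 568 + 595 + 693 = 3554 billion.

$3,554 billion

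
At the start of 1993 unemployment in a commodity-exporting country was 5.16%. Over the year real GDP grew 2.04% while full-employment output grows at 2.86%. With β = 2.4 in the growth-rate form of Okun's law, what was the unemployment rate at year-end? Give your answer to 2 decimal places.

Growth-rate Okun's law: g_Y = g_Y* - β × Δu, so Δu = (g_Y* - g_Y)/β.
Δu = (2.86 - 2.04)/2.4 = 0.82/2.4 = 0.34 percentage points.
Year-end unemployment = 5.16 + 0.34 = 5.50%.

5.50%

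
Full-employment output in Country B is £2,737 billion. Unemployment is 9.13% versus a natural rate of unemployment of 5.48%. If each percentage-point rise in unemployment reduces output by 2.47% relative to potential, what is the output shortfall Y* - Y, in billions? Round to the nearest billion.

Output gap = -2.47 × (9.13 - 5.48) = -2.47 × 3.65 = -9.0155%.
Actual GDP ≈ 2737 × 0.909845 ≈ 2490 billion, so the shortfall is 2737 - 2490 = 247 billion.

£247 billion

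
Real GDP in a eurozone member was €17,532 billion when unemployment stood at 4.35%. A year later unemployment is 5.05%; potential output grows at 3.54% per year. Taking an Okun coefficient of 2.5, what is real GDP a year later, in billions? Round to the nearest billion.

€17,846 billion

Δu = 5.05 - 4.35 = 0.7 points.
Okun's law (growth form): g_Y = g_Y* - β × Δu = 3.54 - 2.5 × (0.70) = 3.54 - 1.75 = 1.79%.
Real GDP in the next year = 17532 × (1 + 1.79/100) = 17532 × 1.0179 ≈ 17846 billion.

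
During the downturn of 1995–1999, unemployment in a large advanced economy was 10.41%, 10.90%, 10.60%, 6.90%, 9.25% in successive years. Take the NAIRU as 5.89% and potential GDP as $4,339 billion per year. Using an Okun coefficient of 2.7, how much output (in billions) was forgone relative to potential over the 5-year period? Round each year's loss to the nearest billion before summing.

$2,181 billion

Year 1995: gap = -2.7 × (10.41 - 5.89) = -12.204%, loss ≈ 4339 × 12.204/100 ≈ 530.
Year 1996: gap = -2.7 × (10.9 - 5.89) = -13.527%, loss ≈ 4339 × 13.527/100 ≈ 587.
Year 1997: gap = -2.7 × (10.6 - 5.89) = -12.717%, loss ≈ 4339 × 12.717/100 ≈ 552.
Year 1998: gap = -2.7 × (6.9 - 5.89) = -2.727%, loss ≈ 4339 × 2.727/100 ≈ 118.
Year 1999: gap = -2.7 × (9.25 - 5.89) = -9.072%, loss ≈ 4339 × 9.072/100 ≈ 394.
Total lost output = 530 + 587 + 552 + 118 + 394 = 2181 billion.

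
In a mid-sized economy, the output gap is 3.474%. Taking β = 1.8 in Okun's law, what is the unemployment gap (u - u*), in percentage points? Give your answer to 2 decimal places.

-1.93 percentage points

Okun's law: output gap = -β × (u - u*), so u - u* = -(output gap)/β.
u - u* = -(3.474)/1.8 = -1.93 percentage points.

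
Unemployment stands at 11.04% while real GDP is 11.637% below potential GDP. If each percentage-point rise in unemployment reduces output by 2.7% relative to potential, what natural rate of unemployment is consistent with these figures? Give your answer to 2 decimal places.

6.73%

From Okun's law, u - u* = -(output gap)/β = -(-11.637)/2.7 = 4.31 points.
So u* = 11.04 - 4.31 = 6.73%.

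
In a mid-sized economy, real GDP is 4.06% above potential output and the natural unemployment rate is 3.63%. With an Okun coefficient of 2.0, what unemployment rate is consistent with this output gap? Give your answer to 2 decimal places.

From Okun's law, u - u* = -(output gap)/β = -(4.06)/2.0 = -2.03 points.
So u = 3.63 - 2.03 = 1.60%.

1.60%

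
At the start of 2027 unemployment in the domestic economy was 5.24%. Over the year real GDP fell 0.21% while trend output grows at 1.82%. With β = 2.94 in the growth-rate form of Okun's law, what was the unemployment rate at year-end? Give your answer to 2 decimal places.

Growth-rate Okun's law: g_Y = g_Y* - β × Δu, so Δu = (g_Y* - g_Y)/β.
Δu = (1.82 + 0.21)/2.94 = 2.03/2.94 = 0.69 percentage points.
Year-end unemployment = 5.24 + 0.69 = 5.93%.

5.93%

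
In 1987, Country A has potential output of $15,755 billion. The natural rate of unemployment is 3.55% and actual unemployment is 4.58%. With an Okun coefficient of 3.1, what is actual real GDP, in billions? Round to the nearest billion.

Unemployment gap = 4.58 - 3.55 = 1.03 points, so the output gap is -3.1 × 1.03 = -3.193%.
Actual GDP = 15755 × (1 - 3.193/100) = 15755 × 0.96807 ≈ 15252 billion.

$15,252 billion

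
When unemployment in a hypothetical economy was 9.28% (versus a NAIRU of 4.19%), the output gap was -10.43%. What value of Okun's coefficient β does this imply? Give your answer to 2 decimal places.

β ≈ 2.05

Okun's law: output gap = -β × (u - u*).
-10.43 = -β × (9.28 - 4.19) = -β × 5.09, so β = 10.43/5.09 = 2.05.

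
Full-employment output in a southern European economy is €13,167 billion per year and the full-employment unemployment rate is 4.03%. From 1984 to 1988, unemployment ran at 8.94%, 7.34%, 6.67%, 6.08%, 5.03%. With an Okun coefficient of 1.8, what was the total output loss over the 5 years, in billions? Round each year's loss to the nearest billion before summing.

€3,297 billion

Year 1984: gap = -1.8 × (8.94 - 4.03) = -8.838%, loss ≈ 13167 × 8.838/100 ≈ 1164.
Year 1985: gap = -1.8 × (7.34 - 4.03) = -5.958%, loss ≈ 13167 × 5.958/100 ≈ 784.
Year 1986: gap = -1.8 × (6.67 - 4.03) = -4.752%, loss ≈ 13167 × 4.752/100 ≈ 626.
Year 1987: gap = -1.8 × (6.08 - 4.03) = -3.69%, loss ≈ 13167 × 3.69/100 ≈ 486.
Year 1988: gap = -1.8 × (5.03 - 4.03) = -1.8%, loss ≈ 13167 × 1.8/100 ≈ 237.
Total lost output = 1164 + 784 + 626 + 486 + 237 = 3297 billion.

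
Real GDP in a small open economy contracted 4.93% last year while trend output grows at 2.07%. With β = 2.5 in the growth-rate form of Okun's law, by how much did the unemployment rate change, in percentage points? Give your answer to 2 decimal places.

2.80 percentage points

Growth-rate Okun's law: g_Y = g_Y* - β × Δu, so Δu = (g_Y* - g_Y)/β.
Δu = (2.07 + 4.93)/2.5 = 7/2.5 = 2.80 percentage points.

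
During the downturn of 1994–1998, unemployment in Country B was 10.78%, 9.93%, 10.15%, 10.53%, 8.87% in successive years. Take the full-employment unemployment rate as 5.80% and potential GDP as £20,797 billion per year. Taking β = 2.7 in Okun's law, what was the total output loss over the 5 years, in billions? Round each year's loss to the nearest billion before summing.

£11,938 billion

Year 1994: gap = -2.7 × (10.78 - 5.8) = -13.446%, loss ≈ 20797 × 13.446/100 ≈ 2796.
Year 1995: gap = -2.7 × (9.93 - 5.8) = -11.151%, loss ≈ 20797 × 11.151/100 ≈ 2319.
Year 1996: gap = -2.7 × (10.15 - 5.8) = -11.745%, loss ≈ 20797 × 11.745/100 ≈ 2443.
Year 1997: gap = -2.7 × (10.53 - 5.8) = -12.771%, loss ≈ 20797 × 12.771/100 ≈ 2656.
Year 1998: gap = -2.7 × (8.87 - 5.8) = -8.289%, loss ≈ 20797 × 8.289/100 ≈ 1724.
Total lost output = 2796 + 2319 + 2443 + 2656 + 1724 = 11938 billion.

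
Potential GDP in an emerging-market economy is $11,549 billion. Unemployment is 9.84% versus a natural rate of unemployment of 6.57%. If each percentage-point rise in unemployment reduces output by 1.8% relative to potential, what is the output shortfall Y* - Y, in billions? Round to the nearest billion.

Output gap = -1.8 × (9.84 - 6.57) = -1.8 × 3.27 = -5.886%.
Actual GDP ≈ 11549 × 0.94114 ≈ 10869 billion, so the shortfall is 11549 - 10869 = 680 billion.

$680 billion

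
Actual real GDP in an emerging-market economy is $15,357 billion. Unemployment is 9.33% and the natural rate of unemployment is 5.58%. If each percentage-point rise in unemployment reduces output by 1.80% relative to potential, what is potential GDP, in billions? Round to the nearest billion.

$16,469 billion

Unemployment gap = 9.33 - 5.58 = 3.75 points, so output gap = -1.8 × 3.75 = -6.75%.
Since Y = Y* × (1 + gap/100), Y* = 15357/0.9325 ≈ 16469 billion.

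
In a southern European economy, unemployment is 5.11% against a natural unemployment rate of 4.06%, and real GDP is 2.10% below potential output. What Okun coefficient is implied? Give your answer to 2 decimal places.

Okun's law: output gap = -β × (u - u*).
-2.10 = -β × (5.11 - 4.06) = -β × 1.05, so β = 2.1/1.05 = 2.00.

β ≈ 2.00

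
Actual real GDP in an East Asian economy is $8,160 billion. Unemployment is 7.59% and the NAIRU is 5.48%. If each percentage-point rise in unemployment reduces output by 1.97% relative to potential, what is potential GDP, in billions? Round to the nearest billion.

$8,514 billion

Unemployment gap = 7.59 - 5.48 = 2.11 points, so output gap = -1.97 × 2.11 = -4.1567%.
Since Y = Y* × (1 + gap/100), Y* = 8160/0.958433 ≈ 8514 billion.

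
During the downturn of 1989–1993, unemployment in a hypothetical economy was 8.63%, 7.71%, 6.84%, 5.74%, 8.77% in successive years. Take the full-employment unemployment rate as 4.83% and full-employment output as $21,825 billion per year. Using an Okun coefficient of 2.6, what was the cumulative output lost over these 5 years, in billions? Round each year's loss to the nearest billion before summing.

$7,683 billion

Year 1989: gap = -2.6 × (8.63 - 4.83) = -9.88%, loss ≈ 21825 × 9.88/100 ≈ 2156.
Year 1990: gap = -2.6 × (7.71 - 4.83) = -7.488%, loss ≈ 21825 × 7.488/100 ≈ 1634.
Year 1991: gap = -2.6 × (6.84 - 4.83) = -5.226%, loss ≈ 21825 × 5.226/100 ≈ 1141.
Year 1992: gap = -2.6 × (5.74 - 4.83) = -2.366%, loss ≈ 21825 × 2.366/100 ≈ 516.
Year 1993: gap = -2.6 × (8.77 - 4.83) = -10.244%, loss ≈ 21825 × 10.244/100 ≈ 2236.
Total lost output = 2156 + 1634 + 1141 + 516 + 2236 = 7683 billion.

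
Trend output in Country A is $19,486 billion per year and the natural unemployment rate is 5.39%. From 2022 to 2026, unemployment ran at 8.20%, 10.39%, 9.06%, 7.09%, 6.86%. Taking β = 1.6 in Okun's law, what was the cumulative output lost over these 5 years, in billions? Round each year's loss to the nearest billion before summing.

Year 2022: gap = -1.6 × (8.2 - 5.39) = -4.496%, loss ≈ 19486 × 4.496/100 ≈ 876.
Year 2023: gap = -1.6 × (10.39 - 5.39) = -8%, loss ≈ 19486 × 8/100 ≈ 1559.
Year 2024: gap = -1.6 × (9.06 - 5.39) = -5.872%, loss ≈ 19486 × 5.872/100 ≈ 1144.
Year 2025: gap = -1.6 × (7.09 - 5.39) = -2.72%, loss ≈ 19486 × 2.72/100 ≈ 530.
Year 2026: gap = -1.6 × (6.86 - 5.39) = -2.352%, loss ≈ 19486 × 2.352/100 ≈ 458.
Total lost output = 876 + 1559 + 1144 + 530 + 458 = 4567 billion.

$4,567 billion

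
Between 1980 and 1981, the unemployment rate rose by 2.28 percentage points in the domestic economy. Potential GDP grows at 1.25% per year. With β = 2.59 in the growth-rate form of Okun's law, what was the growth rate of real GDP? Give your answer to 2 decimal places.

-4.66%

Growth-rate Okun's law: g_Y = g_Y* - β × Δu.
g_Y = 1.25 - 2.59 × (2.28) = 1.25 - 5.9052 = -4.6552%, i.e. -4.66% to 2 d.p.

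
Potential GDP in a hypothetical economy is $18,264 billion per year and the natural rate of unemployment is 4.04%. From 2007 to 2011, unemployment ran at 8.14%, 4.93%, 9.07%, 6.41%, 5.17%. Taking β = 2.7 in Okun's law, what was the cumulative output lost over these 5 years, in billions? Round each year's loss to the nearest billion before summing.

$6,667 billion

Year 2007: gap = -2.7 × (8.14 - 4.04) = -11.07%, loss ≈ 18264 × 11.07/100 ≈ 2022.
Year 2008: gap = -2.7 × (4.93 - 4.04) = -2.403%, loss ≈ 18264 × 2.403/100 ≈ 439.
Year 2009: gap = -2.7 × (9.07 - 4.04) = -13.581%, loss ≈ 18264 × 13.581/100 ≈ 2480.
Year 2010: gap = -2.7 × (6.41 - 4.04) = -6.399%, loss ≈ 18264 × 6.399/100 ≈ 1169.
Year 2011: gap = -2.7 × (5.17 - 4.04) = -3.051%, loss ≈ 18264 × 3.051/100 ≈ 557.
Total lost output = 2022 + 439 + 2480 + 1169 + 557 = 6667 billion.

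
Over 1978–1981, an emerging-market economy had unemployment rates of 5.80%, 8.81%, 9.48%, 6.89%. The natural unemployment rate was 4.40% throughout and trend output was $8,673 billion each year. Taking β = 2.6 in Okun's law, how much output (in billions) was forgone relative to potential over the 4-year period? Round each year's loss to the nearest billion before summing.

Year 1978: gap = -2.6 × (5.8 - 4.4) = -3.64%, loss ≈ 8673 × 3.64/100 ≈ 316.
Year 1979: gap = -2.6 × (8.81 - 4.4) = -11.466%, loss ≈ 8673 × 11.466/100 ≈ 994.
Year 1980: gap = -2.6 × (9.48 - 4.4) = -13.208%, loss ≈ 8673 × 13.208/100 ≈ 1146.
Year 1981: gap = -2.6 × (6.89 - 4.4) = -6.474%, loss ≈ 8673 × 6.474/100 ≈ 561.
Total lost output = 316 + 994 + 1146 + 561 = 3017 billion.

$3,017 billion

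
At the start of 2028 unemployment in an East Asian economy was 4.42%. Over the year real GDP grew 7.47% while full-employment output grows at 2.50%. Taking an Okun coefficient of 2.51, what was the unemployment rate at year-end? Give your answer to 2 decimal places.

2.44%

Growth-rate Okun's law: g_Y = g_Y* - β × Δu, so Δu = (g_Y* - g_Y)/β.
Δu = (2.5 - 7.47)/2.51 = -4.97/2.51 = -1.98 percentage points.
Year-end unemployment = 4.42 - 1.98 = 2.44%.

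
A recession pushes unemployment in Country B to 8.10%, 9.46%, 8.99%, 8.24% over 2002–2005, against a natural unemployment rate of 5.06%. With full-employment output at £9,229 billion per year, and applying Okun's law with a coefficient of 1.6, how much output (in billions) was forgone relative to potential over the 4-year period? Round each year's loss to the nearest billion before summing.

Year 2002: gap = -1.6 × (8.1 - 5.06) = -4.864%, loss ≈ 9229 × 4.864/100 ≈ 449.
Year 2003: gap = -1.6 × (9.46 - 5.06) = -7.04%, loss ≈ 9229 × 7.04/100 ≈ 650.
Year 2004: gap = -1.6 × (8.99 - 5.06) = -6.288%, loss ≈ 9229 × 6.288/100 ≈ 580.
Year 2005: gap = -1.6 × (8.24 - 5.06) = -5.088%, loss ≈ 9229 × 5.088/100 ≈ 470.
Total lost output = 449 + 650 + 580 + 470 = 2149 billion.

£2,149 billion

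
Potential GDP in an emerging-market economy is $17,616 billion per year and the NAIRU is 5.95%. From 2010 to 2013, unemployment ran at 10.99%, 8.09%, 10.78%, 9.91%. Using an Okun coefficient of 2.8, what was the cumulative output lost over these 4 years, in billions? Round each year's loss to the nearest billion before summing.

$7,877 billion

Year 2010: gap = -2.8 × (10.99 - 5.95) = -14.112%, loss ≈ 17616 × 14.112/100 ≈ 2486.
Year 2011: gap = -2.8 × (8.09 - 5.95) = -5.992%, loss ≈ 17616 × 5.992/100 ≈ 1056.
Year 2012: gap = -2.8 × (10.78 - 5.95) = -13.524%, loss ≈ 17616 × 13.524/100 ≈ 2382.
Year 2013: gap = -2.8 × (9.91 - 5.95) = -11.088%, loss ≈ 17616 × 11.088/100 ≈ 1953.
Total lost output = 2486 + 1056 + 2382 + 1953 = 7877 billion.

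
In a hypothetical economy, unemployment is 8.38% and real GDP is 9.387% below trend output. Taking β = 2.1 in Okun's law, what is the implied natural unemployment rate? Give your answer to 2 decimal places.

3.91%

From Okun's law, u - u* = -(output gap)/β = -(-9.387)/2.1 = 4.47 points.
So u* = 8.38 - 4.47 = 3.91%.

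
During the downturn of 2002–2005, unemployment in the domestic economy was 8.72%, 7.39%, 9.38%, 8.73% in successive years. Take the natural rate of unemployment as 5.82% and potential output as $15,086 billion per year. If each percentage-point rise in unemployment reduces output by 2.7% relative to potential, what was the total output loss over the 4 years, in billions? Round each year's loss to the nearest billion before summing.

$4,455 billion

Year 2002: gap = -2.7 × (8.72 - 5.82) = -7.83%, loss ≈ 15086 × 7.83/100 ≈ 1181.
Year 2003: gap = -2.7 × (7.39 - 5.82) = -4.239%, loss ≈ 15086 × 4.239/100 ≈ 639.
Year 2004: gap = -2.7 × (9.38 - 5.82) = -9.612%, loss ≈ 15086 × 9.612/100 ≈ 1450.
Year 2005: gap = -2.7 × (8.73 - 5.82) = -7.857%, loss ≈ 15086 × 7.857/100 ≈ 1185.
Total lost output = 1181 + 639 + 1450 + 1185 = 4455 billion.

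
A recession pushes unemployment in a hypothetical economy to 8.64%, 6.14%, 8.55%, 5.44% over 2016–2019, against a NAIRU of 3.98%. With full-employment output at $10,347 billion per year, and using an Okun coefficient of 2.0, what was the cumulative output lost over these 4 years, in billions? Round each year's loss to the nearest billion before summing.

Year 2016: gap = -2.0 × (8.64 - 3.98) = -9.32%, loss ≈ 10347 × 9.32/100 ≈ 964.
Year 2017: gap = -2.0 × (6.14 - 3.98) = -4.32%, loss ≈ 10347 × 4.32/100 ≈ 447.
Year 2018: gap = -2.0 × (8.55 - 3.98) = -9.14%, loss ≈ 10347 × 9.14/100 ≈ 946.
Year 2019: gap = -2.0 × (5.44 - 3.98) = -2.92%, loss ≈ 10347 × 2.92/100 ≈ 302.
Total lost output = 964 + 447 + 946 + 302 = 2659 billion.

$2,659 billion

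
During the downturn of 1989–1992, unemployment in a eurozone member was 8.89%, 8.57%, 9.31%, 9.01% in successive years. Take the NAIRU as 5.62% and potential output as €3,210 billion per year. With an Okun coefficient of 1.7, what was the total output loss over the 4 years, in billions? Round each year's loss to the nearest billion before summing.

Year 1989: gap = -1.7 × (8.89 - 5.62) = -5.559%, loss ≈ 3210 × 5.559/100 ≈ 178.
Year 1990: gap = -1.7 × (8.57 - 5.62) = -5.015%, loss ≈ 3210 × 5.015/100 ≈ 161.
Year 1991: gap = -1.7 × (9.31 - 5.62) = -6.273%, loss ≈ 3210 × 6.273/100 ≈ 201.
Year 1992: gap = -1.7 × (9.01 - 5.62) = -5.763%, loss ≈ 3210 × 5.763/100 ≈ 185.
Total lost output = 178 + 161 + 201 + 185 = 725 billion.

€725 billion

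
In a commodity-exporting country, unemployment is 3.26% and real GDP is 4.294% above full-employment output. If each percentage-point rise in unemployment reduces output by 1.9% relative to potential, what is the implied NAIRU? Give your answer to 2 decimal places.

5.52%

From Okun's law, u - u* = -(output gap)/β = -(4.294)/1.9 = -2.26 points.
So u* = 3.26 + 2.26 = 5.52%.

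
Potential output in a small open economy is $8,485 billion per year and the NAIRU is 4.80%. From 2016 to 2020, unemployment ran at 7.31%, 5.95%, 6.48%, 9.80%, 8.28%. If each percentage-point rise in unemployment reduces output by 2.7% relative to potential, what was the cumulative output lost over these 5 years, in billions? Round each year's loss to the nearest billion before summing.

Year 2016: gap = -2.7 × (7.31 - 4.8) = -6.777%, loss ≈ 8485 × 6.777/100 ≈ 575.
Year 2017: gap = -2.7 × (5.95 - 4.8) = -3.105%, loss ≈ 8485 × 3.105/100 ≈ 263.
Year 2018: gap = -2.7 × (6.48 - 4.8) = -4.536%, loss ≈ 8485 × 4.536/100 ≈ 385.
Year 2019: gap = -2.7 × (9.8 - 4.8) = -13.5%, loss ≈ 8485 × 13.5/100 ≈ 1145.
Year 2020: gap = -2.7 × (8.28 - 4.8) = -9.396%, loss ≈ 8485 × 9.396/100 ≈ 797.
Total lost output = 575 + 263 + 385 + 1145 + 797 = 3165 billion.

$3,165 billion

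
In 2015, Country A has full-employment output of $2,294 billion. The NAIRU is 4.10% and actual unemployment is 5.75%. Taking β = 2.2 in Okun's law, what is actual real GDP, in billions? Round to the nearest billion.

$2,211 billion

Unemployment gap = 5.75 - 4.1 = 1.65 points, so the output gap is -2.2 × 1.65 = -3.63%.
Actual GDP = 2294 × (1 - 3.63/100) = 2294 × 0.9637 ≈ 2211 billion.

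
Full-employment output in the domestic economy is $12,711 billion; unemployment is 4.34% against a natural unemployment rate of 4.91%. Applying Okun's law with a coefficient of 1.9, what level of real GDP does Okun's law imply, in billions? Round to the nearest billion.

$12,849 billion

Unemployment gap = 4.34 - 4.91 = -0.57 points, so the output gap is -1.9 × (-0.57) = 1.083%.
Actual GDP = 12711 × (1 + 1.083/100) = 12711 × 1.01083 ≈ 12849 billion.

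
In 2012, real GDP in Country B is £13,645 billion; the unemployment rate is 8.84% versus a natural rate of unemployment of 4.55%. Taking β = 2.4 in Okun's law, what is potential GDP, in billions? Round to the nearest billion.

Unemployment gap = 8.84 - 4.55 = 4.29 points, so output gap = -2.4 × 4.29 = -10.296%.
Since Y = Y* × (1 + gap/100), Y* = 13645/0.89704 ≈ 15211 billion.

£15,211 billion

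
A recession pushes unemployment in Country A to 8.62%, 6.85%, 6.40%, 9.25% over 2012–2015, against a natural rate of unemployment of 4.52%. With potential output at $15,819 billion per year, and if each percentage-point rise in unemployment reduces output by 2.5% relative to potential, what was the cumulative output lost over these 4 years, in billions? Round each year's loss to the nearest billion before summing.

$5,156 billion

Year 2012: gap = -2.5 × (8.62 - 4.52) = -10.25%, loss ≈ 15819 × 10.25/100 ≈ 1621.
Year 2013: gap = -2.5 × (6.85 - 4.52) = -5.825%, loss ≈ 15819 × 5.825/100 ≈ 921.
Year 2014: gap = -2.5 × (6.4 - 4.52) = -4.7%, loss ≈ 15819 × 4.7/100 ≈ 743.
Year 2015: gap = -2.5 × (9.25 - 4.52) = -11.825%, loss ≈ 15819 × 11.825/100 ≈ 1871.
Total lost output = 1621 + 921 + 743 + 1871 = 5156 billion.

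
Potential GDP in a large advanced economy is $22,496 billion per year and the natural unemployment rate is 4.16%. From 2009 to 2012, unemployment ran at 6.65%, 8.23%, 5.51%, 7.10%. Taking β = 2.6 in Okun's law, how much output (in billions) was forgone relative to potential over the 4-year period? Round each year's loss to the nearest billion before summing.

Year 2009: gap = -2.6 × (6.65 - 4.16) = -6.474%, loss ≈ 22496 × 6.474/100 ≈ 1456.
Year 2010: gap = -2.6 × (8.23 - 4.16) = -10.582%, loss ≈ 22496 × 10.582/100 ≈ 2381.
Year 2011: gap = -2.6 × (5.51 - 4.16) = -3.51%, loss ≈ 22496 × 3.51/100 ≈ 790.
Year 2012: gap = -2.6 × (7.1 - 4.16) = -7.644%, loss ≈ 22496 × 7.644/100 ≈ 1720.
Total lost output = 1456 + 2381 + 790 + 1720 = 6347 billion.

$6,347 billion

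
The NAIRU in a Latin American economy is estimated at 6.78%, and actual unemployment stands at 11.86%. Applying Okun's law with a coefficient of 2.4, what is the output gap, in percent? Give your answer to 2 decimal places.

-12.19%

The unemployment gap is 11.86 - 6.78 = 5.08 percentage points.
Okun's law gives an output gap of -2.4 × 5.08 = -12.192%, i.e. 12.19% below potential.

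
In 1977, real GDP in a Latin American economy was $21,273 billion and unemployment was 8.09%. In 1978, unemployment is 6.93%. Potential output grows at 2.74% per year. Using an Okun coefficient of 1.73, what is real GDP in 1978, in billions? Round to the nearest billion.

Δu = 6.93 - 8.09 = -1.16 points.
Okun's law (growth form): g_Y = g_Y* - β × Δu = 2.74 - 1.73 × (-1.16) = 2.74 + 2.0068 = 4.7468%.
Real GDP in the next year = 21273 × (1 + 4.7468/100) = 21273 × 1.047468 ≈ 22283 billion.

$22,283 billion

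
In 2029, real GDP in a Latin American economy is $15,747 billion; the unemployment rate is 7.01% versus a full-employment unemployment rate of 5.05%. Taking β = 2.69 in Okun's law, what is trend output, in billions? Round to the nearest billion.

Unemployment gap = 7.01 - 5.05 = 1.96 points, so output gap = -2.69 × 1.96 = -5.2724%.
Since Y = Y* × (1 + gap/100), Y* = 15747/0.947276 ≈ 16623 billion.

$16,623 billion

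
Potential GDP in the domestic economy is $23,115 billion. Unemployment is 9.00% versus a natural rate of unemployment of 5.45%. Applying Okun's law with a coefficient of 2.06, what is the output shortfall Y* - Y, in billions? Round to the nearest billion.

Output gap = -2.06 × (9 - 5.45) = -2.06 × 3.55 = -7.313%.
Actual GDP ≈ 23115 × 0.92687 ≈ 21425 billion, so the shortfall is 23115 - 21425 = 1690 billion.

$1,690 billion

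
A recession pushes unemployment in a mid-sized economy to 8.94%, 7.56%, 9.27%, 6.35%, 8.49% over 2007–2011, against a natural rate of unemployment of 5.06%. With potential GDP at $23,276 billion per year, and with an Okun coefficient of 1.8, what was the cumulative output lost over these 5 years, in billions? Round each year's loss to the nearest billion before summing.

$6,414 billion

Year 2007: gap = -1.8 × (8.94 - 5.06) = -6.984%, loss ≈ 23276 × 6.984/100 ≈ 1626.
Year 2008: gap = -1.8 × (7.56 - 5.06) = -4.5%, loss ≈ 23276 × 4.5/100 ≈ 1047.
Year 2009: gap = -1.8 × (9.27 - 5.06) = -7.578%, loss ≈ 23276 × 7.578/100 ≈ 1764.
Year 2010: gap = -1.8 × (6.35 - 5.06) = -2.322%, loss ≈ 23276 × 2.322/100 ≈ 540.
Year 2011: gap = -1.8 × (8.49 - 5.06) = -6.174%, loss ≈ 23276 × 6.174/100 ≈ 1437.
Total lost output = 1626 + 1047 + 1764 + 540 + 1437 = 6414 billion.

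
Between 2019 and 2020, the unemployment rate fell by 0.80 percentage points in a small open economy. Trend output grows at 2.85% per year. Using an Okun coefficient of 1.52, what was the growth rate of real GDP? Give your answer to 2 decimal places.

4.07%

Growth-rate Okun's law: g_Y = g_Y* - β × Δu.
g_Y = 2.85 - 1.52 × (-0.80) = 2.85 + 1.216 = 4.066%, i.e. 4.07% to 2 d.p.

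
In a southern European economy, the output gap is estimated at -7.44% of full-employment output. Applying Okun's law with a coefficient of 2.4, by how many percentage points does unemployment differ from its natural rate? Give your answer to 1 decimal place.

3.1 percentage points

Okun's law: output gap = -β × (u - u*), so u - u* = -(output gap)/β.
u - u* = -(-7.44)/2.4 = 3.1 percentage points.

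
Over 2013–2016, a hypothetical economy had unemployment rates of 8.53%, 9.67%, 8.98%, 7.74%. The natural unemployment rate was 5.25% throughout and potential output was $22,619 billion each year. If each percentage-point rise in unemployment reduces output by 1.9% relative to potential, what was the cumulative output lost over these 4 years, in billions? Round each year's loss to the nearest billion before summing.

$5,983 billion

Year 2013: gap = -1.9 × (8.53 - 5.25) = -6.232%, loss ≈ 22619 × 6.232/100 ≈ 1410.
Year 2014: gap = -1.9 × (9.67 - 5.25) = -8.398%, loss ≈ 22619 × 8.398/100 ≈ 1900.
Year 2015: gap = -1.9 × (8.98 - 5.25) = -7.087%, loss ≈ 22619 × 7.087/100 ≈ 1603.
Year 2016: gap = -1.9 × (7.74 - 5.25) = -4.731%, loss ≈ 22619 × 4.731/100 ≈ 1070.
Total lost output = 1410 + 1900 + 1603 + 1070 = 5983 billion.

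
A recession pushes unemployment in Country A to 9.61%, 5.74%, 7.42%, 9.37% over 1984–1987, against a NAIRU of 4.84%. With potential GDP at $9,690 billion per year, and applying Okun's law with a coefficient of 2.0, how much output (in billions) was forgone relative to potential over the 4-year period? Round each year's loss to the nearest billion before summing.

$2,476 billion

Year 1984: gap = -2.0 × (9.61 - 4.84) = -9.54%, loss ≈ 9690 × 9.54/100 ≈ 924.
Year 1985: gap = -2.0 × (5.74 - 4.84) = -1.8%, loss ≈ 9690 × 1.8/100 ≈ 174.
Year 1986: gap = -2.0 × (7.42 - 4.84) = -5.16%, loss ≈ 9690 × 5.16/100 ≈ 500.
Year 1987: gap = -2.0 × (9.37 - 4.84) = -9.06%, loss ≈ 9690 × 9.06/100 ≈ 878.
Total lost output = 924 + 174 + 500 + 878 = 2476 billion.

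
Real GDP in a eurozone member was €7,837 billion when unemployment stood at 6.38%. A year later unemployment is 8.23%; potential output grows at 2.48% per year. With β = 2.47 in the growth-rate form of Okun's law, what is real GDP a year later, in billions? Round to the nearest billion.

Δu = 8.23 - 6.38 = 1.85 points.
Okun's law (growth form): g_Y = g_Y* - β × Δu = 2.48 - 2.47 × (1.85) = 2.48 - 4.5695 = -2.0895%.
Real GDP in the next year = 7837 × (1 - 2.0895/100) = 7837 × 0.979105 ≈ 7673 billion.

€7,673 billion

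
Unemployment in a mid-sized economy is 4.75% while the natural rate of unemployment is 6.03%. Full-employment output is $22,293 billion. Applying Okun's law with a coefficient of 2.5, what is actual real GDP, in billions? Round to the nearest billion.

Unemployment gap = 4.75 - 6.03 = -1.28 points, so the output gap is -2.5 × (-1.28) = 3.2%.
Actual GDP = 22293 × (1 + 3.2/100) = 22293 × 1.032 ≈ 23006 billion.

$23,006 billion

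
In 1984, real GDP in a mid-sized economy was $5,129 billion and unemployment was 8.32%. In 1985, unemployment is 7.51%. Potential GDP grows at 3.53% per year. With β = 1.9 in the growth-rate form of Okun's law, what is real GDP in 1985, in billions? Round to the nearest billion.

$5,389 billion

Δu = 7.51 - 8.32 = -0.81 points.
Okun's law (growth form): g_Y = g_Y* - β × Δu = 3.53 - 1.9 × (-0.81) = 3.53 + 1.539 = 5.069%.
Real GDP in the next year = 5129 × (1 + 5.069/100) = 5129 × 1.05069 ≈ 5389 billion.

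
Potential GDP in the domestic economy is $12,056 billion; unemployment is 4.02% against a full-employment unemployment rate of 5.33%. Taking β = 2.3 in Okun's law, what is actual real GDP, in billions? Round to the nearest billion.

$12,419 billion

Unemployment gap = 4.02 - 5.33 = -1.31 points, so the output gap is -2.3 × (-1.31) = 3.013%.
Actual GDP = 12056 × (1 + 3.013/100) = 12056 × 1.03013 ≈ 12419 billion.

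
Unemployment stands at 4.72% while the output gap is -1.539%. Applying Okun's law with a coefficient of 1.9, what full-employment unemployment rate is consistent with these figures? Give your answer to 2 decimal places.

From Okun's law, u - u* = -(output gap)/β = -(-1.539)/1.9 = 0.81 points.
So u* = 4.72 - 0.81 = 3.91%.

3.91%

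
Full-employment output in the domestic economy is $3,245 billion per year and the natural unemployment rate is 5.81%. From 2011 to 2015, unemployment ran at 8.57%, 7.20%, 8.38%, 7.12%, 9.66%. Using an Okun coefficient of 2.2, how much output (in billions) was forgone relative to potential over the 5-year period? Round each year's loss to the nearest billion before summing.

Year 2011: gap = -2.2 × (8.57 - 5.81) = -6.072%, loss ≈ 3245 × 6.072/100 ≈ 197.
Year 2012: gap = -2.2 × (7.2 - 5.81) = -3.058%, loss ≈ 3245 × 3.058/100 ≈ 99.
Year 2013: gap = -2.2 × (8.38 - 5.81) = -5.654%, loss ≈ 3245 × 5.654/100 ≈ 183.
Year 2014: gap = -2.2 × (7.12 - 5.81) = -2.882%, loss ≈ 3245 × 2.882/100 ≈ 94.
Year 2015: gap = -2.2 × (9.66 - 5.81) = -8.47%, loss ≈ 3245 × 8.47/100 ≈ 275.
Total lost output = 197 + 99 + 183 + 94 + 275 = 848 billion.

$848 billion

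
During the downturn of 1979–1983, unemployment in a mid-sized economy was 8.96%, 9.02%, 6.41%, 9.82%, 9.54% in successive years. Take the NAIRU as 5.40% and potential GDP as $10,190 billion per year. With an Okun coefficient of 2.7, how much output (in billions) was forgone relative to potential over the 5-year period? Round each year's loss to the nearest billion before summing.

Year 1979: gap = -2.7 × (8.96 - 5.4) = -9.612%, loss ≈ 10190 × 9.612/100 ≈ 979.
Year 1980: gap = -2.7 × (9.02 - 5.4) = -9.774%, loss ≈ 10190 × 9.774/100 ≈ 996.
Year 1981: gap = -2.7 × (6.41 - 5.4) = -2.727%, loss ≈ 10190 × 2.727/100 ≈ 278.
Year 1982: gap = -2.7 × (9.82 - 5.4) = -11.934%, loss ≈ 10190 × 11.934/100 ≈ 1216.
Year 1983: gap = -2.7 × (9.54 - 5.4) = -11.178%, loss ≈ 10190 × 11.178/100 ≈ 1139.
Total lost output = 979 + 996 + 278 + 1216 + 1139 = 4608 billion.

$4,608 billion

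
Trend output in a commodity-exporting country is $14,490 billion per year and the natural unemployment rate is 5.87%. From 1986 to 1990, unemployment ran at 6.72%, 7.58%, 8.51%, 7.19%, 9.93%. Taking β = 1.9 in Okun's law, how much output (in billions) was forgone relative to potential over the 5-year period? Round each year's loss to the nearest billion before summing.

Year 1986: gap = -1.9 × (6.72 - 5.87) = -1.615%, loss ≈ 14490 × 1.615/100 ≈ 234.
Year 1987: gap = -1.9 × (7.58 - 5.87) = -3.249%, loss ≈ 14490 × 3.249/100 ≈ 471.
Year 1988: gap = -1.9 × (8.51 - 5.87) = -5.016%, loss ≈ 14490 × 5.016/100 ≈ 727.
Year 1989: gap = -1.9 × (7.19 - 5.87) = -2.508%, loss ≈ 14490 × 2.508/100 ≈ 363.
Year 1990: gap = -1.9 × (9.93 - 5.87) = -7.714%, loss ≈ 14490 × 7.714/100 ≈ 1118.
Total lost output = 234 + 471 + 727 + 363 + 1118 = 2913 billion.

$2,913 billion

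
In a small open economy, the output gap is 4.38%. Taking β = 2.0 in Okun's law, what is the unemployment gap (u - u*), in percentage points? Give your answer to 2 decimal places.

-2.19 percentage points

Okun's law: output gap = -β × (u - u*), so u - u* = -(output gap)/β.
u - u* = -(4.38)/2.0 = -2.19 percentage points.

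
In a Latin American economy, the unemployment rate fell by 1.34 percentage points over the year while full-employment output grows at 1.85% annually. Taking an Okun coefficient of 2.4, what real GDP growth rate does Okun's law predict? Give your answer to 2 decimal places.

Growth-rate Okun's law: g_Y = g_Y* - β × Δu.
g_Y = 1.85 - 2.4 × (-1.34) = 1.85 + 3.216 = 5.066%, i.e. 5.07% to 2 d.p.

5.07%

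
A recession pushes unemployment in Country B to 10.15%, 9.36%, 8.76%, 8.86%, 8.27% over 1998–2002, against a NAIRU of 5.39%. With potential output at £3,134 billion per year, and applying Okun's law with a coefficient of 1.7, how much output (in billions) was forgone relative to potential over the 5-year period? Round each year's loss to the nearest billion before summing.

£984 billion

Year 1998: gap = -1.7 × (10.15 - 5.39) = -8.092%, loss ≈ 3134 × 8.092/100 ≈ 254.
Year 1999: gap = -1.7 × (9.36 - 5.39) = -6.749%, loss ≈ 3134 × 6.749/100 ≈ 212.
Year 2000: gap = -1.7 × (8.76 - 5.39) = -5.729%, loss ≈ 3134 × 5.729/100 ≈ 180.
Year 2001: gap = -1.7 × (8.86 - 5.39) = -5.899%, loss ≈ 3134 × 5.899/100 ≈ 185.
Year 2002: gap = -1.7 × (8.27 - 5.39) = -4.896%, loss ≈ 3134 × 4.896/100 ≈ 153.
Total lost output = 254 + 212 + 180 + 185 + 153 = 984 billion.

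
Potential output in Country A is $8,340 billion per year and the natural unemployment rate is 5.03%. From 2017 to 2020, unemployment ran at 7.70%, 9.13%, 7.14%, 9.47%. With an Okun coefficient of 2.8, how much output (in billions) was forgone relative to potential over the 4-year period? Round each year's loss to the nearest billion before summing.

$3,110 billion

Year 2017: gap = -2.8 × (7.7 - 5.03) = -7.476%, loss ≈ 8340 × 7.476/100 ≈ 623.
Year 2018: gap = -2.8 × (9.13 - 5.03) = -11.48%, loss ≈ 8340 × 11.48/100 ≈ 957.
Year 2019: gap = -2.8 × (7.14 - 5.03) = -5.908%, loss ≈ 8340 × 5.908/100 ≈ 493.
Year 2020: gap = -2.8 × (9.47 - 5.03) = -12.432%, loss ≈ 8340 × 12.432/100 ≈ 1037.
Total lost output = 623 + 957 + 493 + 1037 = 3110 billion.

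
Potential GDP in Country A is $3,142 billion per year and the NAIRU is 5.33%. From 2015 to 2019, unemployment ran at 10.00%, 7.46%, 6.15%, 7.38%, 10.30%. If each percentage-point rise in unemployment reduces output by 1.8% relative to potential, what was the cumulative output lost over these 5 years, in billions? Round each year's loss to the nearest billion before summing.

Year 2015: gap = -1.8 × (10 - 5.33) = -8.406%, loss ≈ 3142 × 8.406/100 ≈ 264.
Year 2016: gap = -1.8 × (7.46 - 5.33) = -3.834%, loss ≈ 3142 × 3.834/100 ≈ 120.
Year 2017: gap = -1.8 × (6.15 - 5.33) = -1.476%, loss ≈ 3142 × 1.476/100 ≈ 46.
Year 2018: gap = -1.8 × (7.38 - 5.33) = -3.69%, loss ≈ 3142 × 3.69/100 ≈ 116.
Year 2019: gap = -1.8 × (10.3 - 5.33) = -8.946%, loss ≈ 3142 × 8.946/100 ≈ 281.
Total lost output = 264 + 120 + 46 + 116 + 281 = 827 billion.

$827 billion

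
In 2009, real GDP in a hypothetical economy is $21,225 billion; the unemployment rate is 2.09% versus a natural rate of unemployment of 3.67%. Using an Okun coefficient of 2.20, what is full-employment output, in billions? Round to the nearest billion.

Unemployment gap = 2.09 - 3.67 = -1.58 points, so output gap = -2.2 × (-1.58) = 3.476%.
Since Y = Y* × (1 + gap/100), Y* = 21225/1.03476 ≈ 20512 billion.

$20,512 billion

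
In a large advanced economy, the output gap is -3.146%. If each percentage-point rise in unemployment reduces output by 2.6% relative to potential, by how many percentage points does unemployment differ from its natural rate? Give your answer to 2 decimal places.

Okun's law: output gap = -β × (u - u*), so u - u* = -(output gap)/β.
u - u* = -(-3.146)/2.6 = 1.21 percentage points.

1.21 percentage points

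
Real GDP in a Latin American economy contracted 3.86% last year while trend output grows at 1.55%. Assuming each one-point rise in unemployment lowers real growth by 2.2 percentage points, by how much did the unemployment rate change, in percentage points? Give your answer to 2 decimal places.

Growth-rate Okun's law: g_Y = g_Y* - β × Δu, so Δu = (g_Y* - g_Y)/β.
Δu = (1.55 + 3.86)/2.2 = 5.41/2.2 = 2.46 percentage points.

2.46 percentage points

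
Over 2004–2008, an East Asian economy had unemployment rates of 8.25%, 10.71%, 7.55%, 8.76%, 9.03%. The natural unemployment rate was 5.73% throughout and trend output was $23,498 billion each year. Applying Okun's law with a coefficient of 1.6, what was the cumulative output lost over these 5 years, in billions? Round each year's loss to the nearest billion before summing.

Year 2004: gap = -1.6 × (8.25 - 5.73) = -4.032%, loss ≈ 23498 × 4.032/100 ≈ 947.
Year 2005: gap = -1.6 × (10.71 - 5.73) = -7.968%, loss ≈ 23498 × 7.968/100 ≈ 1872.
Year 2006: gap = -1.6 × (7.55 - 5.73) = -2.912%, loss ≈ 23498 × 2.912/100 ≈ 684.
Year 2007: gap = -1.6 × (8.76 - 5.73) = -4.848%, loss ≈ 23498 × 4.848/100 ≈ 1139.
Year 2008: gap = -1.6 × (9.03 - 5.73) = -5.28%, loss ≈ 23498 × 5.28/100 ≈ 1241.
Total lost output = 947 + 1872 + 684 + 1139 + 1241 = 5883 billion.

$5,883 billion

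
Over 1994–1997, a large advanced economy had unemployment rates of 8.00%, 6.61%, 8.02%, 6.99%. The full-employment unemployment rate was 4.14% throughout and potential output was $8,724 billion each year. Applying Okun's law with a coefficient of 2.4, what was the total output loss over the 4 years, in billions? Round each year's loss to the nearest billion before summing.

Year 1994: gap = -2.4 × (8 - 4.14) = -9.264%, loss ≈ 8724 × 9.264/100 ≈ 808.
Year 1995: gap = -2.4 × (6.61 - 4.14) = -5.928%, loss ≈ 8724 × 5.928/100 ≈ 517.
Year 1996: gap = -2.4 × (8.02 - 4.14) = -9.312%, loss ≈ 8724 × 9.312/100 ≈ 812.
Year 1997: gap = -2.4 × (6.99 - 4.14) = -6.84%, loss ≈ 8724 × 6.84/100 ≈ 597.
Total lost output = 808 + 517 + 812 + 597 = 2734 billion.

$2,734 billion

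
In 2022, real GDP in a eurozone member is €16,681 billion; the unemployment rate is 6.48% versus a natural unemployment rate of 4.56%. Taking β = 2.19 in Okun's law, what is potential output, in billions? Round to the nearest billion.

Unemployment gap = 6.48 - 4.56 = 1.92 points, so output gap = -2.19 × 1.92 = -4.2048%.
Since Y = Y* × (1 + gap/100), Y* = 16681/0.957952 ≈ 17413 billion.

€17,413 billion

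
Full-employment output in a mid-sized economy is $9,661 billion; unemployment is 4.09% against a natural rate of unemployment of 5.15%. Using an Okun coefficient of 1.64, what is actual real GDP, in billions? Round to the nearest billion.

$9,829 billion

Unemployment gap = 4.09 - 5.15 = -1.06 points, so the output gap is -1.64 × (-1.06) = 1.7384%.
Actual GDP = 9661 × (1 + 1.7384/100) = 9661 × 1.017384 ≈ 9829 billion.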